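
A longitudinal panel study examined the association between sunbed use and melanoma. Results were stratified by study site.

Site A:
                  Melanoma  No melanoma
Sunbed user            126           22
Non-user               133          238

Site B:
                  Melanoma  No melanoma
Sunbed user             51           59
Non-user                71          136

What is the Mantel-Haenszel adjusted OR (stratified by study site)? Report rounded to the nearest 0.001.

4.226

OR_MH = Σ(aᵢdᵢ/nᵢ) / Σ(bᵢcᵢ/nᵢ), where nᵢ is the stratum total.
Stratum 1 (Site A): n = 519; a·d/n = 126·238/519 = 57.7803; b·c/n = 22·133/519 = 5.6378
Stratum 2 (Site B): n = 317; a·d/n = 51·136/317 = 21.8801; b·c/n = 59·71/317 = 13.2145
OR_MH = (57.7803 + 21.8801) / (5.6378 + 13.2145) = 79.6605 / 18.8523 = 4.22551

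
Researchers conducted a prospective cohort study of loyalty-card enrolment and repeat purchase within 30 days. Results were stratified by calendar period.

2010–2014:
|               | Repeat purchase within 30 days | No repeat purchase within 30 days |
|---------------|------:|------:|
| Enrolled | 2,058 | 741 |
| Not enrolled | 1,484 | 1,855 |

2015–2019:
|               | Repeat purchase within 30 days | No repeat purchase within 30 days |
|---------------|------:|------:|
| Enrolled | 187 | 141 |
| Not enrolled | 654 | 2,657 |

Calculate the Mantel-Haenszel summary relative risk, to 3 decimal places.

RR_MH = Σ(aᵢ·n₀ᵢ/nᵢ) / Σ(cᵢ·n₁ᵢ/nᵢ), with n₁ᵢ = aᵢ+bᵢ (exposed), n₀ᵢ = cᵢ+dᵢ (unexposed), nᵢ = n₁ᵢ+n₀ᵢ.
Stratum 1 (2010–2014): n₁ = 2799, n₀ = 3339, n = 6138; a·n₀/n = 2058·3339/6138 = 1119.5279; c·n₁/n = 1484·2799/6138 = 676.7214
Stratum 2 (2015–2019): n₁ = 328, n₀ = 3311, n = 3639; a·n₀/n = 187·3311/3639 = 170.1448; c·n₁/n = 654·328/3639 = 58.9481
RR_MH = (1119.5279 + 170.1448) / (676.7214 + 58.9481) = 1289.6727 / 735.6695 = 1.75306

1.753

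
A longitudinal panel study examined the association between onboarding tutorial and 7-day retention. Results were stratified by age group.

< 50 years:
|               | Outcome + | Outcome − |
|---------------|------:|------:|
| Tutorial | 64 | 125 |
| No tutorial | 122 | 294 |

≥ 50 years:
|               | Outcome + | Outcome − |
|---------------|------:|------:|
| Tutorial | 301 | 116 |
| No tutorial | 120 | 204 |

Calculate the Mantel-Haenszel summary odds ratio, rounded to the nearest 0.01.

OR_MH = Σ(aᵢdᵢ/nᵢ) / Σ(bᵢcᵢ/nᵢ), where nᵢ is the stratum total.
Stratum 1 (< 50 years): n = 605; a·d/n = 64·294/605 = 31.1008; b·c/n = 125·122/605 = 25.2066
Stratum 2 (≥ 50 years): n = 741; a·d/n = 301·204/741 = 82.8664; b·c/n = 116·120/741 = 18.7854
OR_MH = (31.1008 + 82.8664) / (25.2066 + 18.7854) = 113.9672 / 43.9920 = 2.59063

2.59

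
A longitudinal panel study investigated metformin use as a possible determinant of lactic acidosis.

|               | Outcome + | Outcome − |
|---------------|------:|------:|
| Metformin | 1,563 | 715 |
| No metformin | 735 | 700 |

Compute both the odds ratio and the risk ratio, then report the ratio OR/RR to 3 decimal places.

Cells: a = 1563, b = 715, c = 735, d = 700.
OR = (1563·700)/(715·735) = 1094100/525525 = 2.08192
Risk in exposed = 1563/2278 = 0.68613; risk in unexposed = 735/1435 = 0.51220; RR = 1.33958
OR/RR = 2.08192 / 1.33958 = 1.55415
The outcome is not rare, so the OR lies further from 1 than the RR.

1.554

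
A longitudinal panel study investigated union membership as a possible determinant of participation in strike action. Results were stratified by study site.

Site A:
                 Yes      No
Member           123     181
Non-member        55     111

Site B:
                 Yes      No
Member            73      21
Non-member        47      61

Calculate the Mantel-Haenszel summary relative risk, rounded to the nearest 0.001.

RR_MH = Σ(aᵢ·n₀ᵢ/nᵢ) / Σ(cᵢ·n₁ᵢ/nᵢ), with n₁ᵢ = aᵢ+bᵢ (exposed), n₀ᵢ = cᵢ+dᵢ (unexposed), nᵢ = n₁ᵢ+n₀ᵢ.
Stratum 1 (Site A): n₁ = 304, n₀ = 166, n = 470; a·n₀/n = 123·166/470 = 43.4426; c·n₁/n = 55·304/470 = 35.5745
Stratum 2 (Site B): n₁ = 94, n₀ = 108, n = 202; a·n₀/n = 73·108/202 = 39.0297; c·n₁/n = 47·94/202 = 21.8713
RR_MH = (43.4426 + 39.0297) / (35.5745 + 21.8713) = 82.4723 / 57.4458 = 1.43565

1.436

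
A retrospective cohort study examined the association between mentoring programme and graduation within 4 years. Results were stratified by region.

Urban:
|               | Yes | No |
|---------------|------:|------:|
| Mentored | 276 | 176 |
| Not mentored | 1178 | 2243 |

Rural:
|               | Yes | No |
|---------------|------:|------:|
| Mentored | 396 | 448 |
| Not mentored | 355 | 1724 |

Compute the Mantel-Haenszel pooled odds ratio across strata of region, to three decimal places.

OR_MH = Σ(aᵢdᵢ/nᵢ) / Σ(bᵢcᵢ/nᵢ), where nᵢ is the stratum total.
Stratum 1 (Urban): n = 3873; a·d/n = 276·2243/3873 = 159.8420; b·c/n = 176·1178/3873 = 53.5316
Stratum 2 (Rural): n = 2923; a·d/n = 396·1724/2923 = 233.5628; b·c/n = 448·355/2923 = 54.4099
OR_MH = (159.8420 + 233.5628) / (53.5316 + 54.4099) = 393.4048 / 107.9415 = 3.64461

3.645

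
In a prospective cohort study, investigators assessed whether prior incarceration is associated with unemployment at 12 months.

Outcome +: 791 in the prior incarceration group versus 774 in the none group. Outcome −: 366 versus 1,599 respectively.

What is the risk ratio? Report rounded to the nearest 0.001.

2.096

From the description: a = 791, b = 366, c = 774, d = 1599.
Risk in exposed = 791/1157 = 0.68366; risk in unexposed = 774/2373 = 0.32617.
RR = 0.68366 / 0.32617 = 2.09604
The risk among the exposed is 2.10 times that among the unexposed.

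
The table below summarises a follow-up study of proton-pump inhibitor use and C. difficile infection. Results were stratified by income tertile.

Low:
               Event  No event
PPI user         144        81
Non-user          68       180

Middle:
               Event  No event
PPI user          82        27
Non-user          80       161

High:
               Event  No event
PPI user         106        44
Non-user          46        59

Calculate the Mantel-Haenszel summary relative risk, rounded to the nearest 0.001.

2.083

RR_MH = Σ(aᵢ·n₀ᵢ/nᵢ) / Σ(cᵢ·n₁ᵢ/nᵢ), with n₁ᵢ = aᵢ+bᵢ (exposed), n₀ᵢ = cᵢ+dᵢ (unexposed), nᵢ = n₁ᵢ+n₀ᵢ.
Stratum 1 (Low): n₁ = 225, n₀ = 248, n = 473; a·n₀/n = 144·248/473 = 75.5011; c·n₁/n = 68·225/473 = 32.3467
Stratum 2 (Middle): n₁ = 109, n₀ = 241, n = 350; a·n₀/n = 82·241/350 = 56.4629; c·n₁/n = 80·109/350 = 24.9143
Stratum 3 (High): n₁ = 150, n₀ = 105, n = 255; a·n₀/n = 106·105/255 = 43.6471; c·n₁/n = 46·150/255 = 27.0588
RR_MH = (75.5011 + 56.4629 + 43.6471) / (32.3467 + 24.9143 + 27.0588) = 175.6110 / 84.3198 = 2.08268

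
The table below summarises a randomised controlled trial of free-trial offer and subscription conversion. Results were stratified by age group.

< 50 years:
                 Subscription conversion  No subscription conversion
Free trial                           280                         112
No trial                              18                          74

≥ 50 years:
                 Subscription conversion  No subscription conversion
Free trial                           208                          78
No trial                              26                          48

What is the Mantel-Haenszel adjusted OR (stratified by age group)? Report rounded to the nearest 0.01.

7.20

OR_MH = Σ(aᵢdᵢ/nᵢ) / Σ(bᵢcᵢ/nᵢ), where nᵢ is the stratum total.
Stratum 1 (< 50 years): n = 484; a·d/n = 280·74/484 = 42.8099; b·c/n = 112·18/484 = 4.1653
Stratum 2 (≥ 50 years): n = 360; a·d/n = 208·48/360 = 27.7333; b·c/n = 78·26/360 = 5.6333
OR_MH = (42.8099 + 27.7333) / (4.1653 + 5.6333) = 70.5433 / 9.7986 = 7.19930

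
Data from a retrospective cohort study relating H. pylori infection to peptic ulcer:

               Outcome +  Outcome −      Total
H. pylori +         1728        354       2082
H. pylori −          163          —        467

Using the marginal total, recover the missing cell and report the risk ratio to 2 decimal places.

The missing cell is in the unexposed row: 467 − 163 = 304.
So a = 1728, b = 354, c = 163, d = 304.
RR = [a/(a+b)] / [c/(c+d)] = (1728/2082) / (163/467) = 0.82997/0.34904 = 2.37789

2.38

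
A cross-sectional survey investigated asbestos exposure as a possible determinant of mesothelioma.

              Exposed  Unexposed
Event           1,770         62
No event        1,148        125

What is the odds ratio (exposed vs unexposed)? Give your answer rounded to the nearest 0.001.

Reading the table with exposure as columns: a = 1770 (Exposed, case), b = 1148 (Exposed, non-case), c = 62 (Unexposed, case), d = 125.
OR = (a·d)/(b·c) = (1770 × 125) / (1148 × 62) = 221250 / 71176 = 3.10849
The odds of mesothelioma are about 3.11 times as high in the exposed group.

3.108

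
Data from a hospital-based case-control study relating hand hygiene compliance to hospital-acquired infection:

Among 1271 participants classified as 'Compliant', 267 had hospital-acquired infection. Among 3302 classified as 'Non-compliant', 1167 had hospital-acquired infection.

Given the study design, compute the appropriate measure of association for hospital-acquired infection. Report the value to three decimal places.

0.487

From the description: a = 267, b = 1004, c = 1167, d = 2135.
This is a hospital-based case-control study: participants were sampled on outcome status, so risks in the source population cannot be estimated directly — relative risk is not valid here. The odds ratio is the appropriate measure.
OR = (a·d)/(b·c) = (267 × 2135) / (1004 × 1167) = 570045 / 1171668 = 0.48652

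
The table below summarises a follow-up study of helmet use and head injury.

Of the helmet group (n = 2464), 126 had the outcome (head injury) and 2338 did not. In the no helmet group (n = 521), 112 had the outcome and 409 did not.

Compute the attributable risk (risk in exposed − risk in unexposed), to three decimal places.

From the description: a = 126, b = 2338, c = 112, d = 409.
Risk in exposed = 126/2464 = 0.051136; risk in unexposed = 112/521 = 0.214971.
Risk difference = 0.051136 − 0.214971 = -0.163835

-0.164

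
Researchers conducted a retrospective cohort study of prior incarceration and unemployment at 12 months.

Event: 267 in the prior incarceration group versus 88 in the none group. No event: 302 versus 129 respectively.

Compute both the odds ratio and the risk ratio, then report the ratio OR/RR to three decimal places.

From the description: a = 267, b = 302, c = 88, d = 129.
OR = (267·129)/(302·88) = 34443/26576 = 1.29602
Risk in exposed = 267/569 = 0.46924; risk in unexposed = 88/217 = 0.40553; RR = 1.15711
OR/RR = 1.29602 / 1.15711 = 1.12004
The outcome is not rare, so the OR lies further from 1 than the RR.

1.120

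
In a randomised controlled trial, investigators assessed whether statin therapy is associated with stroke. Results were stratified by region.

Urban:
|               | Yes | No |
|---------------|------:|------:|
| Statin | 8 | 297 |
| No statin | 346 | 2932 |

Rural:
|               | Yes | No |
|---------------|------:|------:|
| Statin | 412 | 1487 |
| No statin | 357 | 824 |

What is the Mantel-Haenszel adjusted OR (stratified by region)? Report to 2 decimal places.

OR_MH = Σ(aᵢdᵢ/nᵢ) / Σ(bᵢcᵢ/nᵢ), where nᵢ is the stratum total.
Stratum 1 (Urban): n = 3583; a·d/n = 8·2932/3583 = 6.5465; b·c/n = 297·346/3583 = 28.6804
Stratum 2 (Rural): n = 3080; a·d/n = 412·824/3080 = 110.2234; b·c/n = 1487·357/3080 = 172.3568
OR_MH = (6.5465 + 110.2234) / (28.6804 + 172.3568) = 116.7698 / 201.0373 = 0.58084

0.58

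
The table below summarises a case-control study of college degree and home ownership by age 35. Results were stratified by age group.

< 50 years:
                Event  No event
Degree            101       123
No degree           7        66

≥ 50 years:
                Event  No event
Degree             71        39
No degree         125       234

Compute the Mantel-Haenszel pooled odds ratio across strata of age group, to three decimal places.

4.353

OR_MH = Σ(aᵢdᵢ/nᵢ) / Σ(bᵢcᵢ/nᵢ), where nᵢ is the stratum total.
Stratum 1 (< 50 years): n = 297; a·d/n = 101·66/297 = 22.4444; b·c/n = 123·7/297 = 2.8990
Stratum 2 (≥ 50 years): n = 469; a·d/n = 71·234/469 = 35.4243; b·c/n = 39·125/469 = 10.3945
OR_MH = (22.4444 + 35.4243) / (2.8990 + 10.3945) = 57.8688 / 13.2934 = 4.35318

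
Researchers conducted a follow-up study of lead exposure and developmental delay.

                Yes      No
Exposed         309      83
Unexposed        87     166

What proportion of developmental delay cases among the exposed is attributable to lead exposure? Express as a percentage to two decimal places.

Cells: a = 309, b = 83, c = 87, d = 166.
Risk in exposed = 309/392 = 0.78827; risk in unexposed = 87/253 = 0.34387.
RR = 0.78827/0.34387 = 2.29231
AR% = (RR − 1)/RR × 100 = (2.29231 − 1)/2.29231 × 100 = 56.3759%

56.38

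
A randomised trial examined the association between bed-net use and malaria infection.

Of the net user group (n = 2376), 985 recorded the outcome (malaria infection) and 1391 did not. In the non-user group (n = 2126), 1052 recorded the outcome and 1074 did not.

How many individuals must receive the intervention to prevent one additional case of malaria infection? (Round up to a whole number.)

13

Risk in treated group = 985/2376 = 0.41456; risk in control = 1052/2126 = 0.49483.
Absolute risk reduction = 0.49483 − 0.41456 = 0.08026
NNT = 1 / ARR = 1 / 0.08026 = 12.459 → round up → 13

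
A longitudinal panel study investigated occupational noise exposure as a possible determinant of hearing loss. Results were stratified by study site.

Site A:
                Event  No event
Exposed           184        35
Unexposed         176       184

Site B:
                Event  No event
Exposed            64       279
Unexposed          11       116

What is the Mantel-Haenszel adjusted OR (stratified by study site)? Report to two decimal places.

OR_MH = Σ(aᵢdᵢ/nᵢ) / Σ(bᵢcᵢ/nᵢ), where nᵢ is the stratum total.
Stratum 1 (Site A): n = 579; a·d/n = 184·184/579 = 58.4732; b·c/n = 35·176/579 = 10.6390
Stratum 2 (Site B): n = 470; a·d/n = 64·116/470 = 15.7957; b·c/n = 279·11/470 = 6.5298
OR_MH = (58.4732 + 15.7957) / (10.6390 + 6.5298) = 74.2690 / 17.1688 = 4.32581

4.33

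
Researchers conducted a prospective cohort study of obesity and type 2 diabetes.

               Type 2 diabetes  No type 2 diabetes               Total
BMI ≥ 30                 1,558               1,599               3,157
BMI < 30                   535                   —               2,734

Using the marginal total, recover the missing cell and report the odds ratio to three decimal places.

4.005

The missing cell is in the unexposed row: 2734 − 535 = 2199.
So a = 1558, b = 1599, c = 535, d = 2199.
OR = (a·d)/(b·c) = (1558 × 2199) / (1599 × 535) = 3426042 / 855465 = 4.00489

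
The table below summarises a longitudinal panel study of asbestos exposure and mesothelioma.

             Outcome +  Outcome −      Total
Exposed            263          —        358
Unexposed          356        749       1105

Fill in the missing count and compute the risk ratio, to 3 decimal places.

The missing cell is in the exposed row: 358 − 263 = 95.
So a = 263, b = 95, c = 356, d = 749.
RR = [a/(a+b)] / [c/(c+d)] = (263/358) / (356/1105) = 0.73464/0.32217 = 2.28026

2.280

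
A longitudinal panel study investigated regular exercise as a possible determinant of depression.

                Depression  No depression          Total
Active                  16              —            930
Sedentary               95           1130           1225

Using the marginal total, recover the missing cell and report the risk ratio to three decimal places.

0.222

The missing cell is in the exposed row: 930 − 16 = 914.
So a = 16, b = 914, c = 95, d = 1130.
RR = [a/(a+b)] / [c/(c+d)] = (16/930) / (95/1225) = 0.01720/0.07755 = 0.22184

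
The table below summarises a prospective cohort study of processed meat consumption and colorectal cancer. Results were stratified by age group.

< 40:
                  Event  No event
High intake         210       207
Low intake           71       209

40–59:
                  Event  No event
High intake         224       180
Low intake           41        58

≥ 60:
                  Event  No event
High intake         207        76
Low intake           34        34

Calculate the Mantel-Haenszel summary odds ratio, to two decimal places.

OR_MH = Σ(aᵢdᵢ/nᵢ) / Σ(bᵢcᵢ/nᵢ), where nᵢ is the stratum total.
Stratum 1 (< 40): n = 697; a·d/n = 210·209/697 = 62.9699; b·c/n = 207·71/697 = 21.0861
Stratum 2 (40–59): n = 503; a·d/n = 224·58/503 = 25.8290; b·c/n = 180·41/503 = 14.6720
Stratum 3 (≥ 60): n = 351; a·d/n = 207·34/351 = 20.0513; b·c/n = 76·34/351 = 7.3618
OR_MH = (62.9699 + 25.8290 + 20.0513) / (21.0861 + 14.6720 + 7.3618) = 108.8502 / 43.1199 = 2.52436

2.52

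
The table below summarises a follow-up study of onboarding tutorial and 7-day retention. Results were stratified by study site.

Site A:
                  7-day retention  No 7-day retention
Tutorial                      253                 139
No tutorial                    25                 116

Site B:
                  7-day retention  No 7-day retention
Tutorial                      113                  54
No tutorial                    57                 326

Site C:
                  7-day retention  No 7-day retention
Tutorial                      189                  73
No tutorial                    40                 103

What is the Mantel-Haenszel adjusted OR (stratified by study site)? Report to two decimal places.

8.80

OR_MH = Σ(aᵢdᵢ/nᵢ) / Σ(bᵢcᵢ/nᵢ), where nᵢ is the stratum total.
Stratum 1 (Site A): n = 533; a·d/n = 253·116/533 = 55.0619; b·c/n = 139·25/533 = 6.5197
Stratum 2 (Site B): n = 550; a·d/n = 113·326/550 = 66.9782; b·c/n = 54·57/550 = 5.5964
Stratum 3 (Site C): n = 405; a·d/n = 189·103/405 = 48.0667; b·c/n = 73·40/405 = 7.2099
OR_MH = (55.0619 + 66.9782 + 48.0667) / (6.5197 + 5.5964 + 7.2099) = 170.1068 / 19.3259 = 8.80199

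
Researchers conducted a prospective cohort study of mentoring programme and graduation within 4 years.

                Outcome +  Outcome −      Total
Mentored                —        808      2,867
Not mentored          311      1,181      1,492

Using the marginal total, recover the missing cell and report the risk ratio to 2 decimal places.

The missing cell is in the exposed row: 2867 − 808 = 2059.
So a = 2059, b = 808, c = 311, d = 1181.
RR = [a/(a+b)] / [c/(c+d)] = (2059/2867) / (311/1492) = 0.71817/0.20845 = 3.44538

3.45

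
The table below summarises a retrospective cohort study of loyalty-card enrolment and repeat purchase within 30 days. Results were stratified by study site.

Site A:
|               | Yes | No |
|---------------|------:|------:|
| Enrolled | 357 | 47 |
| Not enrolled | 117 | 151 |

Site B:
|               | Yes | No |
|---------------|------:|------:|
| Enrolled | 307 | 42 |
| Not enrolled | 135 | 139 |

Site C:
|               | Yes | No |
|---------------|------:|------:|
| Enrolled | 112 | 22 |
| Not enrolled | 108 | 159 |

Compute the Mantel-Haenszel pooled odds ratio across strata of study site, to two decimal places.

8.32

OR_MH = Σ(aᵢdᵢ/nᵢ) / Σ(bᵢcᵢ/nᵢ), where nᵢ is the stratum total.
Stratum 1 (Site A): n = 672; a·d/n = 357·151/672 = 80.2188; b·c/n = 47·117/672 = 8.1830
Stratum 2 (Site B): n = 623; a·d/n = 307·139/623 = 68.4960; b·c/n = 42·135/623 = 9.1011
Stratum 3 (Site C): n = 401; a·d/n = 112·159/401 = 44.4090; b·c/n = 22·108/401 = 5.9252
OR_MH = (80.2188 + 68.4960 + 44.4090) / (8.1830 + 9.1011 + 5.9252) = 193.1237 / 23.2093 = 8.32095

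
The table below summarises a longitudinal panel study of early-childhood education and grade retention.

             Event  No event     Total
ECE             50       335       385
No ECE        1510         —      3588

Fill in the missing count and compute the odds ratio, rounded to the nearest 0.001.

0.205

The missing cell is in the unexposed row: 3588 − 1510 = 2078.
So a = 50, b = 335, c = 1510, d = 2078.
OR = (a·d)/(b·c) = (50 × 2078) / (335 × 1510) = 103900 / 505850 = 0.20540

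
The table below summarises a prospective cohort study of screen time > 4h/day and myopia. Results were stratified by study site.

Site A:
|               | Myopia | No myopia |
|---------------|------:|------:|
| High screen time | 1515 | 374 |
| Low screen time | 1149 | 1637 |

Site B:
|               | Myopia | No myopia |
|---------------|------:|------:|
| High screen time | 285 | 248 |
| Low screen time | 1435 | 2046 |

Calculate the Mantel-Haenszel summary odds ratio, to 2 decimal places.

OR_MH = Σ(aᵢdᵢ/nᵢ) / Σ(bᵢcᵢ/nᵢ), where nᵢ is the stratum total.
Stratum 1 (Site A): n = 4675; a·d/n = 1515·1637/4675 = 530.4930; b·c/n = 374·1149/4675 = 91.9200
Stratum 2 (Site B): n = 4014; a·d/n = 285·2046/4014 = 145.2691; b·c/n = 248·1435/4014 = 88.6597
OR_MH = (530.4930 + 145.2691) / (91.9200 + 88.6597) = 675.7621 / 180.5797 = 3.74218

3.74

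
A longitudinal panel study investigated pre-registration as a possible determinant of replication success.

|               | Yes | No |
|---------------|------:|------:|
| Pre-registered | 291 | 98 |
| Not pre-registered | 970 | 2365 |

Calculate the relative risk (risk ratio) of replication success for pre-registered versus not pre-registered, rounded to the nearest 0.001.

Cells: a = 291, b = 98, c = 970, d = 2365.
Risk in exposed = 291/389 = 0.74807; risk in unexposed = 970/3335 = 0.29085.
RR = 0.74807 / 0.29085 = 2.57198
The risk among the exposed is 2.57 times that among the unexposed.

2.572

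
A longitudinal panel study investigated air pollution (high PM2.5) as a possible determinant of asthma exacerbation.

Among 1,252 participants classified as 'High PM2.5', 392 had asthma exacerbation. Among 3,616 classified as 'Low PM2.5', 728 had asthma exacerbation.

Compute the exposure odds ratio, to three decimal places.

From the description: a = 392, b = 860, c = 728, d = 2888.
OR = (a·d)/(b·c) = (392 × 2888) / (860 × 728) = 1132096 / 626080 = 1.80823
The odds of asthma exacerbation are about 1.81 times as high in the high pm2.5 group.

1.808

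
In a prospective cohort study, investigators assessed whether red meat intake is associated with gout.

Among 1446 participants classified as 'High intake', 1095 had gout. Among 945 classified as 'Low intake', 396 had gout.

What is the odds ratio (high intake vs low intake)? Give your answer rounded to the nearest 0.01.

From the description: a = 1095, b = 351, c = 396, d = 549.
OR = (a·d)/(b·c) = (1095 × 549) / (351 × 396) = 601155 / 138996 = 4.32498
The odds of gout are about 4.32 times as high in the high intake group.

4.32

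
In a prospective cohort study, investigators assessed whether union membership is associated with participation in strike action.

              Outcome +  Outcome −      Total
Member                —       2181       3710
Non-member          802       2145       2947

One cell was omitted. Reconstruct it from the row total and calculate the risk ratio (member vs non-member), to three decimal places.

1.514

The missing cell is in the exposed row: 3710 − 2181 = 1529.
So a = 1529, b = 2181, c = 802, d = 2145.
RR = [a/(a+b)] / [c/(c+d)] = (1529/3710) / (802/2947) = 0.41213/0.27214 = 1.51440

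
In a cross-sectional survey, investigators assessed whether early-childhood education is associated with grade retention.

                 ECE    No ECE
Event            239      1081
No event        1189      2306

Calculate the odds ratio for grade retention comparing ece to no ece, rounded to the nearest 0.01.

0.43

Reading the table with exposure as columns: a = 239 (ECE, case), b = 1189 (ECE, non-case), c = 1081 (No ECE, case), d = 2306.
OR = (a·d)/(b·c) = (239 × 2306) / (1189 × 1081) = 551134 / 1285309 = 0.42879
Exposure is associated with lower odds of grade retention (OR = 0.43 < 1).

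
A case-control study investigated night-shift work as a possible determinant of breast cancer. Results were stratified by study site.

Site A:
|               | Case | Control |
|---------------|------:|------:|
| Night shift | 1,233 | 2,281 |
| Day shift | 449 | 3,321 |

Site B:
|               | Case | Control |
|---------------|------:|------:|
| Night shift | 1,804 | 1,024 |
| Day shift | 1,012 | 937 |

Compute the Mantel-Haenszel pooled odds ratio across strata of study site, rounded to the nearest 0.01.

2.56

OR_MH = Σ(aᵢdᵢ/nᵢ) / Σ(bᵢcᵢ/nᵢ), where nᵢ is the stratum total.
Stratum 1 (Site A): n = 7284; a·d/n = 1233·3321/7284 = 562.1627; b·c/n = 2281·449/7284 = 140.6053
Stratum 2 (Site B): n = 4777; a·d/n = 1804·937/4777 = 353.8514; b·c/n = 1024·1012/4777 = 216.9328
OR_MH = (562.1627 + 353.8514) / (140.6053 + 216.9328) = 916.0141 / 357.5381 = 2.56200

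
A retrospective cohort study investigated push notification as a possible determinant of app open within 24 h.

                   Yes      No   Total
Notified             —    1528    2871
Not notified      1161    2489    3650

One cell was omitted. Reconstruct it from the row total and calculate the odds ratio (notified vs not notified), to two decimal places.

The missing cell is in the exposed row: 2871 − 1528 = 1343.
So a = 1343, b = 1528, c = 1161, d = 2489.
OR = (a·d)/(b·c) = (1343 × 2489) / (1528 × 1161) = 3342727 / 1774008 = 1.88428

1.88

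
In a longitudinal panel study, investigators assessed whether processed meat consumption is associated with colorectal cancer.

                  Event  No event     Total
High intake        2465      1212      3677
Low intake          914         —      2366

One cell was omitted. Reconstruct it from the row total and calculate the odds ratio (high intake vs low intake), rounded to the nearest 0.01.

The missing cell is in the unexposed row: 2366 − 914 = 1452.
So a = 2465, b = 1212, c = 914, d = 1452.
OR = (a·d)/(b·c) = (2465 × 1452) / (1212 × 914) = 3579180 / 1107768 = 3.23098

3.23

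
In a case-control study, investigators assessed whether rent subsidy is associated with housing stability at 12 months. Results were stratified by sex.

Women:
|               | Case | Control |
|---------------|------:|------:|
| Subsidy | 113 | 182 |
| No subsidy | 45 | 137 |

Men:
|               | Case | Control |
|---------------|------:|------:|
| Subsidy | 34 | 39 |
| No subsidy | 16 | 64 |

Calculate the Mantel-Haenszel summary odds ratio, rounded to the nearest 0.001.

2.197

OR_MH = Σ(aᵢdᵢ/nᵢ) / Σ(bᵢcᵢ/nᵢ), where nᵢ is the stratum total.
Stratum 1 (Women): n = 477; a·d/n = 113·137/477 = 32.4549; b·c/n = 182·45/477 = 17.1698
Stratum 2 (Men): n = 153; a·d/n = 34·64/153 = 14.2222; b·c/n = 39·16/153 = 4.0784
OR_MH = (32.4549 + 14.2222) / (17.1698 + 4.0784) = 46.6771 / 21.2482 = 2.19675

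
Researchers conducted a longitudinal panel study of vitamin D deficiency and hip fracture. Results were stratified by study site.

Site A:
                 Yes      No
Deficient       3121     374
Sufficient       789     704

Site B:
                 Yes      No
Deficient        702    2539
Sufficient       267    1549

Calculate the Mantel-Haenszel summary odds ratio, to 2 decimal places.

OR_MH = Σ(aᵢdᵢ/nᵢ) / Σ(bᵢcᵢ/nᵢ), where nᵢ is the stratum total.
Stratum 1 (Site A): n = 4988; a·d/n = 3121·704/4988 = 440.4940; b·c/n = 374·789/4988 = 59.1592
Stratum 2 (Site B): n = 5057; a·d/n = 702·1549/5057 = 215.0283; b·c/n = 2539·267/5057 = 134.0544
OR_MH = (440.4940 + 215.0283) / (59.1592 + 134.0544) = 655.5223 / 193.2136 = 3.39273

3.39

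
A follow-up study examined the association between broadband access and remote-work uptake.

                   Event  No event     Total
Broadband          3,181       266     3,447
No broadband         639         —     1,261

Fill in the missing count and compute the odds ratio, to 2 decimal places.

The missing cell is in the unexposed row: 1261 − 639 = 622.
So a = 3181, b = 266, c = 639, d = 622.
OR = (a·d)/(b·c) = (3181 × 622) / (266 × 639) = 1978582 / 169974 = 11.64050

11.64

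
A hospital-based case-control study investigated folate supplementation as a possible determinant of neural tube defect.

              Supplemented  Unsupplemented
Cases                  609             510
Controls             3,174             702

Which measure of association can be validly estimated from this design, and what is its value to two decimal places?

0.26

Reading the table with exposure as columns: a = 609 (Supplemented, case), b = 3174 (Supplemented, non-case), c = 510 (Unsupplemented, case), d = 702.
This is a hospital-based case-control study: participants were sampled on outcome status, so risks in the source population cannot be estimated directly — relative risk is not valid here. The odds ratio is the appropriate measure.
OR = (a·d)/(b·c) = (609 × 702) / (3174 × 510) = 427518 / 1618740 = 0.26411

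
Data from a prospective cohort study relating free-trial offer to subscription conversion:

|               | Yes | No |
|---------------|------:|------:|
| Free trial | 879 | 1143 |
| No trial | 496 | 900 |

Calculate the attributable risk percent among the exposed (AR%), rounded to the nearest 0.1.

Cells: a = 879, b = 1143, c = 496, d = 900.
Risk in exposed = 879/2022 = 0.43472; risk in unexposed = 496/1396 = 0.35530.
RR = 0.43472/0.35530 = 1.22352
AR% = (RR − 1)/RR × 100 = (1.22352 − 1)/1.22352 × 100 = 18.2687%

18.3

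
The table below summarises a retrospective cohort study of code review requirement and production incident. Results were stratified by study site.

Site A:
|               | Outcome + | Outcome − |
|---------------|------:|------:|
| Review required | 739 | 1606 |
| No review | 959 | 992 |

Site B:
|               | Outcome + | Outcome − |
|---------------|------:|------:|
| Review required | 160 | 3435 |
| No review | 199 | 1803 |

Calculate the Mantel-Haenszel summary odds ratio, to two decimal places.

0.46

OR_MH = Σ(aᵢdᵢ/nᵢ) / Σ(bᵢcᵢ/nᵢ), where nᵢ is the stratum total.
Stratum 1 (Site A): n = 4296; a·d/n = 739·992/4296 = 170.6443; b·c/n = 1606·959/4296 = 358.5088
Stratum 2 (Site B): n = 5597; a·d/n = 160·1803/5597 = 51.5419; b·c/n = 3435·199/5597 = 122.1306
OR_MH = (170.6443 + 51.5419) / (358.5088 + 122.1306) = 222.1862 / 480.6395 = 0.46227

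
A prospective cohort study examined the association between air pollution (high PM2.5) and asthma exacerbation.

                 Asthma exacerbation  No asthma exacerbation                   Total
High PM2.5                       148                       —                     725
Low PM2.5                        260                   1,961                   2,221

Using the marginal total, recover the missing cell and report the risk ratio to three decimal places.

1.744

The missing cell is in the exposed row: 725 − 148 = 577.
So a = 148, b = 577, c = 260, d = 1961.
RR = [a/(a+b)] / [c/(c+d)] = (148/725) / (260/2221) = 0.20414/0.11706 = 1.74381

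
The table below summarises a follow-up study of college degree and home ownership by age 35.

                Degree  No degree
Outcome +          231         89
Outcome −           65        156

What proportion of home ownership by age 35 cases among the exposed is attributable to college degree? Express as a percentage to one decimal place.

Reading the table with exposure as columns: a = 231 (Degree, case), b = 65 (Degree, non-case), c = 89 (No degree, case), d = 156.
Risk in exposed = 231/296 = 0.78041; risk in unexposed = 89/245 = 0.36327.
RR = 0.78041/0.36327 = 2.14831
AR% = (RR − 1)/RR × 100 = (2.14831 − 1)/2.14831 × 100 = 53.4517%

53.5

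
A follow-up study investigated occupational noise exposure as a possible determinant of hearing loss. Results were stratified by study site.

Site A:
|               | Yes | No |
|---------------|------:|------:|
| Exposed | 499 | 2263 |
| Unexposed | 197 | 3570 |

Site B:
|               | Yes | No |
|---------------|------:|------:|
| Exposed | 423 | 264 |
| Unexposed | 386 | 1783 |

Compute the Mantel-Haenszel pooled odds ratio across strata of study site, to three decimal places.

OR_MH = Σ(aᵢdᵢ/nᵢ) / Σ(bᵢcᵢ/nᵢ), where nᵢ is the stratum total.
Stratum 1 (Site A): n = 6529; a·d/n = 499·3570/6529 = 272.8488; b·c/n = 2263·197/6529 = 68.2817
Stratum 2 (Site B): n = 2856; a·d/n = 423·1783/2856 = 264.0788; b·c/n = 264·386/2856 = 35.6807
OR_MH = (272.8488 + 264.0788) / (68.2817 + 35.6807) = 536.9276 / 103.9623 = 5.16464

5.165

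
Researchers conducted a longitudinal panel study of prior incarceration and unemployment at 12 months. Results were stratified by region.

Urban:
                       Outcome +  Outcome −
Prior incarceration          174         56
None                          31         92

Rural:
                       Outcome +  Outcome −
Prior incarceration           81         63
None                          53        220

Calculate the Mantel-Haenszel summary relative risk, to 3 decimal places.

2.952

RR_MH = Σ(aᵢ·n₀ᵢ/nᵢ) / Σ(cᵢ·n₁ᵢ/nᵢ), with n₁ᵢ = aᵢ+bᵢ (exposed), n₀ᵢ = cᵢ+dᵢ (unexposed), nᵢ = n₁ᵢ+n₀ᵢ.
Stratum 1 (Urban): n₁ = 230, n₀ = 123, n = 353; a·n₀/n = 174·123/353 = 60.6289; c·n₁/n = 31·230/353 = 20.1983
Stratum 2 (Rural): n₁ = 144, n₀ = 273, n = 417; a·n₀/n = 81·273/417 = 53.0288; c·n₁/n = 53·144/417 = 18.3022
RR_MH = (60.6289 + 53.0288) / (20.1983 + 18.3022) = 113.6577 / 38.5005 = 2.95211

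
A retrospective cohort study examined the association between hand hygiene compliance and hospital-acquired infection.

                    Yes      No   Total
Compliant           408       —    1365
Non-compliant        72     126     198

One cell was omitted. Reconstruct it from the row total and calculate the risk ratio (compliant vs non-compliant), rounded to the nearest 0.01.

The missing cell is in the exposed row: 1365 − 408 = 957.
So a = 408, b = 957, c = 72, d = 126.
RR = [a/(a+b)] / [c/(c+d)] = (408/1365) / (72/198) = 0.29890/0.36364 = 0.82198

0.82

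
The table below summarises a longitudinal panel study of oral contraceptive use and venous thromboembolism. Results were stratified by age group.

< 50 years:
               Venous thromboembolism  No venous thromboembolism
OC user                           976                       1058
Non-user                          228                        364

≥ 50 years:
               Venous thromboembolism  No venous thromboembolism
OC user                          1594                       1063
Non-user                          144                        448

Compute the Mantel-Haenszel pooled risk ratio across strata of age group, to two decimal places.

1.73

RR_MH = Σ(aᵢ·n₀ᵢ/nᵢ) / Σ(cᵢ·n₁ᵢ/nᵢ), with n₁ᵢ = aᵢ+bᵢ (exposed), n₀ᵢ = cᵢ+dᵢ (unexposed), nᵢ = n₁ᵢ+n₀ᵢ.
Stratum 1 (< 50 years): n₁ = 2034, n₀ = 592, n = 2626; a·n₀/n = 976·592/2626 = 220.0274; c·n₁/n = 228·2034/2626 = 176.6002
Stratum 2 (≥ 50 years): n₁ = 2657, n₀ = 592, n = 3249; a·n₀/n = 1594·592/3249 = 290.4426; c·n₁/n = 144·2657/3249 = 117.7618
RR_MH = (220.0274 + 290.4426) / (176.6002 + 117.7618) = 510.4700 / 294.3619 = 1.73416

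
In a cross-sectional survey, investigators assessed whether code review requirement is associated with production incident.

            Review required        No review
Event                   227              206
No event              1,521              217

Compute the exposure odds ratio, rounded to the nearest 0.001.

0.157

Reading the table with exposure as columns: a = 227 (Review required, case), b = 1521 (Review required, non-case), c = 206 (No review, case), d = 217.
OR = (a·d)/(b·c) = (227 × 217) / (1521 × 206) = 49259 / 313326 = 0.15721
Exposure is associated with lower odds of production incident (OR = 0.16 < 1).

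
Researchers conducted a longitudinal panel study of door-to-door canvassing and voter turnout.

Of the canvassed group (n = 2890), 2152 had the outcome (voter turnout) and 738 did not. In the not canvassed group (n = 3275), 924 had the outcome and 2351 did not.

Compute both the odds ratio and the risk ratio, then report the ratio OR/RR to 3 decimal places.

2.811

From the description: a = 2152, b = 738, c = 924, d = 2351.
OR = (2152·2351)/(738·924) = 5059352/681912 = 7.41936
Risk in exposed = 2152/2890 = 0.74464; risk in unexposed = 924/3275 = 0.28214; RR = 2.63927
OR/RR = 7.41936 / 2.63927 = 2.81114
The outcome is not rare, so the OR lies further from 1 than the RR.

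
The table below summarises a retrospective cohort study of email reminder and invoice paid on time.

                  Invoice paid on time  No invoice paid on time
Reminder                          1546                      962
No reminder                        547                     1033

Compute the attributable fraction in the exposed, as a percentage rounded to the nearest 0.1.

Cells: a = 1546, b = 962, c = 547, d = 1033.
Risk in exposed = 1546/2508 = 0.61643; risk in unexposed = 547/1580 = 0.34620.
RR = 0.61643/0.34620 = 1.78054
AR% = (RR − 1)/RR × 100 = (1.78054 − 1)/1.78054 × 100 = 43.8373%

43.8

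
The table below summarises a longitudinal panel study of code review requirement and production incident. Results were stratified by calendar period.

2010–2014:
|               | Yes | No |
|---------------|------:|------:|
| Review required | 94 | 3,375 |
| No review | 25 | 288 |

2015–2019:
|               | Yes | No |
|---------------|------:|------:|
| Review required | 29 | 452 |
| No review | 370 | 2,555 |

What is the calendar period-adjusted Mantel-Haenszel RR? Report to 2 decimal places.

RR_MH = Σ(aᵢ·n₀ᵢ/nᵢ) / Σ(cᵢ·n₁ᵢ/nᵢ), with n₁ᵢ = aᵢ+bᵢ (exposed), n₀ᵢ = cᵢ+dᵢ (unexposed), nᵢ = n₁ᵢ+n₀ᵢ.
Stratum 1 (2010–2014): n₁ = 3469, n₀ = 313, n = 3782; a·n₀/n = 94·313/3782 = 7.7795; c·n₁/n = 25·3469/3782 = 22.9310
Stratum 2 (2015–2019): n₁ = 481, n₀ = 2925, n = 3406; a·n₀/n = 29·2925/3406 = 24.9046; c·n₁/n = 370·481/3406 = 52.2519
RR_MH = (7.7795 + 24.9046) / (22.9310 + 52.2519) = 32.6841 / 75.1829 = 0.43473

0.43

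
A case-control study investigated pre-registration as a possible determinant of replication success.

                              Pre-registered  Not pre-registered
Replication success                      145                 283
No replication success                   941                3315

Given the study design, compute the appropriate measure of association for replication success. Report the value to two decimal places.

Reading the table with exposure as columns: a = 145 (Pre-registered, case), b = 941 (Pre-registered, non-case), c = 283 (Not pre-registered, case), d = 3315.
This is a case-control study: participants were sampled on outcome status, so risks in the source population cannot be estimated directly — relative risk is not valid here. The odds ratio is the appropriate measure.
OR = (a·d)/(b·c) = (145 × 3315) / (941 × 283) = 480675 / 266303 = 1.80499

1.80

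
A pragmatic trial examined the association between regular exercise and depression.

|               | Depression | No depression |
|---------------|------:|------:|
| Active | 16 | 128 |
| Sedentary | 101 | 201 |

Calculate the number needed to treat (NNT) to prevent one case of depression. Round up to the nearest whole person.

Risk in treated group = 16/144 = 0.11111; risk in control = 101/302 = 0.33444.
Absolute risk reduction = 0.33444 − 0.11111 = 0.22333
NNT = 1 / ARR = 1 / 0.22333 = 4.478 → round up → 5

5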